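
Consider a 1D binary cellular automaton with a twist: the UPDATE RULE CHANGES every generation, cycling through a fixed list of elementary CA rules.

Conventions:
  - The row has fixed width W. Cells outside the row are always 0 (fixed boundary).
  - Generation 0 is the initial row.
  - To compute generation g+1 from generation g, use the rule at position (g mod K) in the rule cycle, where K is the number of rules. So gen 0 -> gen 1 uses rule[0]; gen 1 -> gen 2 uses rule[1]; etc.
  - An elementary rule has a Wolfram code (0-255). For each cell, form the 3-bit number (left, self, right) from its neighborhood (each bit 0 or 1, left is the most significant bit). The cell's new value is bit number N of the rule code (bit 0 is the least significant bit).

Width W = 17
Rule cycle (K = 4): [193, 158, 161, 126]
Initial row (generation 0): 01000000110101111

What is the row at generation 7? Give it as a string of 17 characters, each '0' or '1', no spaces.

Answer: 01111111101010010

Derivation:
Gen 0: 01000000110101111
Gen 1 (rule 193): 00011110010000111
Gen 2 (rule 158): 00111101111001110
Gen 3 (rule 161): 10011010110000100
Gen 4 (rule 126): 11111111111001110
Gen 5 (rule 193): 01111111111000110
Gen 6 (rule 158): 11111111110101101
Gen 7 (rule 161): 01111111101010010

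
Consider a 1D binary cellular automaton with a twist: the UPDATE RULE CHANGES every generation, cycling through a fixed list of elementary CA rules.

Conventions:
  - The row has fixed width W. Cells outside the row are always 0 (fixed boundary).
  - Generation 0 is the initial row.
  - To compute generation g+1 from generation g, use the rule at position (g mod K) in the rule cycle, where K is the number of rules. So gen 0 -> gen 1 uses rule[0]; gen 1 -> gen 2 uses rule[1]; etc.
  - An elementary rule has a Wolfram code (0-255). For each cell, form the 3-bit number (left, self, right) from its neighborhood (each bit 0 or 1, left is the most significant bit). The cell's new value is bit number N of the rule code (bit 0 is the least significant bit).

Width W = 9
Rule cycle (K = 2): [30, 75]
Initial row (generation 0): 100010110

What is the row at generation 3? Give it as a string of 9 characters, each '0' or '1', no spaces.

Answer: 100101000

Derivation:
Gen 0: 100010110
Gen 1 (rule 30): 110110101
Gen 2 (rule 75): 110110000
Gen 3 (rule 30): 100101000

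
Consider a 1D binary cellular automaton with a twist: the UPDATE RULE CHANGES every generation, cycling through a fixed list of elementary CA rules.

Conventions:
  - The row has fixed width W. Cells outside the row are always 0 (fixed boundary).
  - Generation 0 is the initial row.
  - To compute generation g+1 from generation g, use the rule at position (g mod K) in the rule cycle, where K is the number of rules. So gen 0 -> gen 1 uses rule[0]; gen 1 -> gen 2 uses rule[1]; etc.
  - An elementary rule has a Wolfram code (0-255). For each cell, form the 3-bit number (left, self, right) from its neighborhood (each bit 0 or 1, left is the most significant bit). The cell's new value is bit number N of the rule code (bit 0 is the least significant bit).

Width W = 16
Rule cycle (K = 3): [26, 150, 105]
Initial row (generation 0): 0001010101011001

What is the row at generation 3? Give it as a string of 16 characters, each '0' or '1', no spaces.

Answer: 0101011110110100

Derivation:
Gen 0: 0001010101011001
Gen 1 (rule 26): 0010000000010110
Gen 2 (rule 150): 0111000000110001
Gen 3 (rule 105): 0101011110110100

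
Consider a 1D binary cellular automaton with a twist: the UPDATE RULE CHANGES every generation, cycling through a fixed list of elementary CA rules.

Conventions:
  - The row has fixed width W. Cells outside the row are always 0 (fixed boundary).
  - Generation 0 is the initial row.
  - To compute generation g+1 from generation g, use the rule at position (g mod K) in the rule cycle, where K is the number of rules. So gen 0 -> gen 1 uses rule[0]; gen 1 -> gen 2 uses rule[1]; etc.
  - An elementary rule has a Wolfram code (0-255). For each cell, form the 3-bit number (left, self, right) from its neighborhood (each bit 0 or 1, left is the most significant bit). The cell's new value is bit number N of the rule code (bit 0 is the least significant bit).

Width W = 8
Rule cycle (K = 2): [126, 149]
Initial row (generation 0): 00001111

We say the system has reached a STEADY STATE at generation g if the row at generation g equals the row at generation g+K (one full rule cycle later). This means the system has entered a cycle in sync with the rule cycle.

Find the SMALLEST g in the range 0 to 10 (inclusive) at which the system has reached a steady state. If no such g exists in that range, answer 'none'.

Gen 0: 00001111
Gen 1 (rule 126): 00011001
Gen 2 (rule 149): 11000101
Gen 3 (rule 126): 11101111
Gen 4 (rule 149): 01000110
Gen 5 (rule 126): 11101111
Gen 6 (rule 149): 01000110
Gen 7 (rule 126): 11101111
Gen 8 (rule 149): 01000110
Gen 9 (rule 126): 11101111
Gen 10 (rule 149): 01000110
Gen 11 (rule 126): 11101111
Gen 12 (rule 149): 01000110

Answer: 3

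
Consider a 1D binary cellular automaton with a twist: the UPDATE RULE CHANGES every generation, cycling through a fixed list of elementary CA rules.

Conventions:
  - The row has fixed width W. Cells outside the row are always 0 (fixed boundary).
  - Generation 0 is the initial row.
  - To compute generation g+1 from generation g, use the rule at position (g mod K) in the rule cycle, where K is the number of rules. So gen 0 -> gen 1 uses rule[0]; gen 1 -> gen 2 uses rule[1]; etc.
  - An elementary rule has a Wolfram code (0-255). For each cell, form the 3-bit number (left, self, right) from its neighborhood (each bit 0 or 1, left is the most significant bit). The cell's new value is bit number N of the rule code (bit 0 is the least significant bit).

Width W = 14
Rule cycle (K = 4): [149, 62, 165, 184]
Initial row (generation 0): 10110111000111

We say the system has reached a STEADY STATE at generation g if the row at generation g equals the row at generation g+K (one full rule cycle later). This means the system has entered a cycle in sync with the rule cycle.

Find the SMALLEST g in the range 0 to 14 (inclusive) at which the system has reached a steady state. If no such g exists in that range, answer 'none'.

Answer: none

Derivation:
Gen 0: 10110111000111
Gen 1 (rule 149): 10000010110010
Gen 2 (rule 62): 11000111101111
Gen 3 (rule 165): 00010011010110
Gen 4 (rule 184): 00001010101101
Gen 5 (rule 149): 11101010100001
Gen 6 (rule 62): 10011111110011
Gen 7 (rule 165): 10001111100000
Gen 8 (rule 184): 01001111010000
Gen 9 (rule 149): 01100110011111
Gen 10 (rule 62): 11011101110000
Gen 11 (rule 165): 00101010100111
Gen 12 (rule 184): 00010101010110
Gen 13 (rule 149): 11010101010001
Gen 14 (rule 62): 10111111111011
Gen 15 (rule 165): 11011111110100
Gen 16 (rule 184): 10111111101010
Gen 17 (rule 149): 10011111001011
Gen 18 (rule 62): 11110000111110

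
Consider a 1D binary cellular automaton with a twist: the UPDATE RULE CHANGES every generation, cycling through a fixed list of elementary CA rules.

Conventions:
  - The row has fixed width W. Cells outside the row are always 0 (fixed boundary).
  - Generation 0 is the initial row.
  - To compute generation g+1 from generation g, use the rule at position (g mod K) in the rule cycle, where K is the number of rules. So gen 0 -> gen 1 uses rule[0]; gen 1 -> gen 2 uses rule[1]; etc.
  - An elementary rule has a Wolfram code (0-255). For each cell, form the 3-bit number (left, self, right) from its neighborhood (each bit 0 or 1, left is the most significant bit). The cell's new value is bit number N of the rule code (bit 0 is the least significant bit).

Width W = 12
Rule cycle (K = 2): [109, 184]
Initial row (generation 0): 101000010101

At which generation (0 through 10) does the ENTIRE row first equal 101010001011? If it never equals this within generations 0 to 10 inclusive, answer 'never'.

Gen 0: 101000010101
Gen 1 (rule 109): 111011011111
Gen 2 (rule 184): 110110111110
Gen 3 (rule 109): 111111100010
Gen 4 (rule 184): 111111010001
Gen 5 (rule 109): 100001110101
Gen 6 (rule 184): 010001101010
Gen 7 (rule 109): 010101111110
Gen 8 (rule 184): 001011111101
Gen 9 (rule 109): 101110000111
Gen 10 (rule 184): 011101000110

Answer: never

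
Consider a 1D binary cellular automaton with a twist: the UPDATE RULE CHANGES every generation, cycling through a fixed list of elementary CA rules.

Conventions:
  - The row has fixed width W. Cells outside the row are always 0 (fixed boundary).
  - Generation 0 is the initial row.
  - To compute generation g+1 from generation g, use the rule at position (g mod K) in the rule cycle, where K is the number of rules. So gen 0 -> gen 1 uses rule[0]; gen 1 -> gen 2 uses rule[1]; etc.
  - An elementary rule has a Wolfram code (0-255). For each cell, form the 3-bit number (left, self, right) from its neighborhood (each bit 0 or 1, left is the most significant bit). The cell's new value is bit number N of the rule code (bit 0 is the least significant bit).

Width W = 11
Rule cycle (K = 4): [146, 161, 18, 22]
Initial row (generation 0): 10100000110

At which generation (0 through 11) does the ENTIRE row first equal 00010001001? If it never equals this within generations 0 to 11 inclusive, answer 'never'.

Gen 0: 10100000110
Gen 1 (rule 146): 00010001001
Gen 2 (rule 161): 11000100000
Gen 3 (rule 18): 00101010000
Gen 4 (rule 22): 01101011000
Gen 5 (rule 146): 10000000100
Gen 6 (rule 161): 00111110001
Gen 7 (rule 18): 01000001010
Gen 8 (rule 22): 11100011011
Gen 9 (rule 146): 01010100000
Gen 10 (rule 161): 00101001111
Gen 11 (rule 18): 01000110000

Answer: 1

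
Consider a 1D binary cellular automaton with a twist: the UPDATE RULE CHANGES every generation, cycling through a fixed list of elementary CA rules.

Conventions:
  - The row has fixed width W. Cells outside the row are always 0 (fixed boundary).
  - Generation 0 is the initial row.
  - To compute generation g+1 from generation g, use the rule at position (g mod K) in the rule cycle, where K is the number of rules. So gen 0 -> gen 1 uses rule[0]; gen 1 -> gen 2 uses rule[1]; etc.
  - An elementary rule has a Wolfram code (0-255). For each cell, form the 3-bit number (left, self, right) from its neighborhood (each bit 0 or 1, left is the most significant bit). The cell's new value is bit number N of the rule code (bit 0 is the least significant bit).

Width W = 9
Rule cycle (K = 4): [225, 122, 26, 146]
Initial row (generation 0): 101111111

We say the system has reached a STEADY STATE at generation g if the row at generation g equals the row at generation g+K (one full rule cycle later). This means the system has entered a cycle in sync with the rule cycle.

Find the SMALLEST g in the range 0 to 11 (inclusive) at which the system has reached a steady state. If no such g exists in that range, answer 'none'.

Answer: none

Derivation:
Gen 0: 101111111
Gen 1 (rule 225): 010111111
Gen 2 (rule 122): 101100001
Gen 3 (rule 26): 001010010
Gen 4 (rule 146): 010001101
Gen 5 (rule 225): 000100110
Gen 6 (rule 122): 001011111
Gen 7 (rule 26): 010010000
Gen 8 (rule 146): 101101000
Gen 9 (rule 225): 010110011
Gen 10 (rule 122): 101111111
Gen 11 (rule 26): 001000000
Gen 12 (rule 146): 010100000
Gen 13 (rule 225): 001001111
Gen 14 (rule 122): 010111001
Gen 15 (rule 26): 100100110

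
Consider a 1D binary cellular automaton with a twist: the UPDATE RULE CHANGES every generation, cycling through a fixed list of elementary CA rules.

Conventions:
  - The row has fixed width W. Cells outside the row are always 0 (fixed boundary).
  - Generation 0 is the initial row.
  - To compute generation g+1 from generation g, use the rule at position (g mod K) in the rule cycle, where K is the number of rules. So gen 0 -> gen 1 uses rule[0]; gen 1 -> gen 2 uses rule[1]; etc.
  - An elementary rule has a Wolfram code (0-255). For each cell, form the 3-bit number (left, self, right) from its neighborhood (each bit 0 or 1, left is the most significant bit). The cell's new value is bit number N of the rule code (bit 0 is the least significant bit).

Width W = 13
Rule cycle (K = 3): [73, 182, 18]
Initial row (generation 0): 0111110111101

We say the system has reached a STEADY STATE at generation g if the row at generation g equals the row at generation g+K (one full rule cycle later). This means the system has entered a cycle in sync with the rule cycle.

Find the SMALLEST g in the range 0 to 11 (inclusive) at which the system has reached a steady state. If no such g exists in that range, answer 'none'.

Gen 0: 0111110111101
Gen 1 (rule 73): 0100010100100
Gen 2 (rule 182): 1110111111110
Gen 3 (rule 18): 0000000000001
Gen 4 (rule 73): 1111111111100
Gen 5 (rule 182): 0111111111010
Gen 6 (rule 18): 1000000000001
Gen 7 (rule 73): 0011111111100
Gen 8 (rule 182): 0101111111010
Gen 9 (rule 18): 1000000000001
Gen 10 (rule 73): 0011111111100
Gen 11 (rule 182): 0101111111010
Gen 12 (rule 18): 1000000000001
Gen 13 (rule 73): 0011111111100
Gen 14 (rule 182): 0101111111010

Answer: 6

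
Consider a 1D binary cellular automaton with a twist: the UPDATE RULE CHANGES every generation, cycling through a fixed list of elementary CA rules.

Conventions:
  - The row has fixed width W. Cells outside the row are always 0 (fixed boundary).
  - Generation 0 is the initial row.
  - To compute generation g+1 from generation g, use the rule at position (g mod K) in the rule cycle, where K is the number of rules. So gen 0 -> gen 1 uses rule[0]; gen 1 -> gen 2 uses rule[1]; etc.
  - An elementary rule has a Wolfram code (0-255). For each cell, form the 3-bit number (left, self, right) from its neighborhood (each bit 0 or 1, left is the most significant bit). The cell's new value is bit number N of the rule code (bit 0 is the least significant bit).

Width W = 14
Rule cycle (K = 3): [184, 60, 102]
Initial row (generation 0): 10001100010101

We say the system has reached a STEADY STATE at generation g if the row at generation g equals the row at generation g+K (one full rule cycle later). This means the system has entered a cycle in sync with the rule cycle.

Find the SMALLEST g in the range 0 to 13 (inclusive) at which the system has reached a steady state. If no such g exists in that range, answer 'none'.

Answer: none

Derivation:
Gen 0: 10001100010101
Gen 1 (rule 184): 01001010001010
Gen 2 (rule 60): 01101111001111
Gen 3 (rule 102): 10110001010001
Gen 4 (rule 184): 01101000101000
Gen 5 (rule 60): 01011100111100
Gen 6 (rule 102): 11100101000100
Gen 7 (rule 184): 11010010100010
Gen 8 (rule 60): 10111011110011
Gen 9 (rule 102): 11001100010101
Gen 10 (rule 184): 10101010001010
Gen 11 (rule 60): 11111111001111
Gen 12 (rule 102): 00000001010001
Gen 13 (rule 184): 00000000101000
Gen 14 (rule 60): 00000000111100
Gen 15 (rule 102): 00000001000100
Gen 16 (rule 184): 00000000100010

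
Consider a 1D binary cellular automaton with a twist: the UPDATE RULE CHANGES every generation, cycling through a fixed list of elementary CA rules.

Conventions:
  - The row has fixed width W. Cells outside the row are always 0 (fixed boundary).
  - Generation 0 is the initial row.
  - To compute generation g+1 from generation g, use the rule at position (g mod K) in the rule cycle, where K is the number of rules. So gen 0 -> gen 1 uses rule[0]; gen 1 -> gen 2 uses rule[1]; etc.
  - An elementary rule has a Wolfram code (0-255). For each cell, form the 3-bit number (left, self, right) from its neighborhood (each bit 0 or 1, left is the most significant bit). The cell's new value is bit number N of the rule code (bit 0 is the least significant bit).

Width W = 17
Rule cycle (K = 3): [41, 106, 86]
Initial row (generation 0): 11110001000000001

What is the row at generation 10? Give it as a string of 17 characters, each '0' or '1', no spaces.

Answer: 10000101100100000

Derivation:
Gen 0: 11110001000000001
Gen 1 (rule 41): 10000100011111100
Gen 2 (rule 106): 00001000110000100
Gen 3 (rule 86): 00011101011001110
Gen 4 (rule 41): 11010010110001000
Gen 5 (rule 106): 11100101110010000
Gen 6 (rule 86): 00111100011111000
Gen 7 (rule 41): 10100001010000011
Gen 8 (rule 106): 01000010100000111
Gen 9 (rule 86): 11100110110001001
Gen 10 (rule 41): 10000101100100000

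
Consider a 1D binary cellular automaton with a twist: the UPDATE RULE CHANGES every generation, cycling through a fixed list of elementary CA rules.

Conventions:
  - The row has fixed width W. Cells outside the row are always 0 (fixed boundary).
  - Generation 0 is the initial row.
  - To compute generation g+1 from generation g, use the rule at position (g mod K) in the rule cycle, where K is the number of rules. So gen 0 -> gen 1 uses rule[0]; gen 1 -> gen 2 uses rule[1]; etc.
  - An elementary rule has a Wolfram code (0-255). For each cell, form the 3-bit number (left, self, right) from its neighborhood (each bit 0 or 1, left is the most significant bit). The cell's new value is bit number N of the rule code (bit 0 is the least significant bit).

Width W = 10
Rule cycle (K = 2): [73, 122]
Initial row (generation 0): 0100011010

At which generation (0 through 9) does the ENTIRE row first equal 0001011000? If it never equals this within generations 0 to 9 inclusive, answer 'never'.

Gen 0: 0100011010
Gen 1 (rule 73): 0001011000
Gen 2 (rule 122): 0010111100
Gen 3 (rule 73): 1000100101
Gen 4 (rule 122): 0101011010
Gen 5 (rule 73): 0000011000
Gen 6 (rule 122): 0000111100
Gen 7 (rule 73): 1110100101
Gen 8 (rule 122): 1011011010
Gen 9 (rule 73): 0011011000

Answer: 1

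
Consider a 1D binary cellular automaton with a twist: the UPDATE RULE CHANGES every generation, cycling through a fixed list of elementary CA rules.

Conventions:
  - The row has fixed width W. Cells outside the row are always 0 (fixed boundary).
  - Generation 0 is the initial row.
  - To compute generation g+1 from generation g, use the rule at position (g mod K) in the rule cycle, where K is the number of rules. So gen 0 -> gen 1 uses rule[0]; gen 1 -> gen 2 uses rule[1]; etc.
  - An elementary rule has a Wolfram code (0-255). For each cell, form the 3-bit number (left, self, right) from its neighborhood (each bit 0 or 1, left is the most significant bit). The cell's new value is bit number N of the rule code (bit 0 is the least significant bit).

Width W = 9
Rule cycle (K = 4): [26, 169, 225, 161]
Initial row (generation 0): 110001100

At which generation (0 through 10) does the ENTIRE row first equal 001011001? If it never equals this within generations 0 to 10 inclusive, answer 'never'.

Answer: 3

Derivation:
Gen 0: 110001100
Gen 1 (rule 26): 101011010
Gen 2 (rule 169): 010110100
Gen 3 (rule 225): 001011001
Gen 4 (rule 161): 100100000
Gen 5 (rule 26): 011010000
Gen 6 (rule 169): 010100111
Gen 7 (rule 225): 001000011
Gen 8 (rule 161): 100011000
Gen 9 (rule 26): 010110100
Gen 10 (rule 169): 001101001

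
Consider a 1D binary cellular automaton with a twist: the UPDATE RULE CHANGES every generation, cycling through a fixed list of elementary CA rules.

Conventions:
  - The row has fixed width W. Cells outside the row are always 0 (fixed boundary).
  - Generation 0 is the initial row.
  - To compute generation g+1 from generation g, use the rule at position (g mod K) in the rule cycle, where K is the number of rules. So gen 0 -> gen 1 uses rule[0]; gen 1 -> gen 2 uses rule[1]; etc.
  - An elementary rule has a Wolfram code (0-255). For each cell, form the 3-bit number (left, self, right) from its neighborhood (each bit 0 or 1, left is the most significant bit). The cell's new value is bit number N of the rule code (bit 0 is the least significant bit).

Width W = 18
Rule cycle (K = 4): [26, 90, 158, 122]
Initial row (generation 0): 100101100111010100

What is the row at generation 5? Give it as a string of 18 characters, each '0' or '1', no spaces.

Gen 0: 100101100111010100
Gen 1 (rule 26): 011001011100000010
Gen 2 (rule 90): 111110010110000101
Gen 3 (rule 158): 111101110101001101
Gen 4 (rule 122): 100111011010111110
Gen 5 (rule 26): 011100010000100001

Answer: 011100010000100001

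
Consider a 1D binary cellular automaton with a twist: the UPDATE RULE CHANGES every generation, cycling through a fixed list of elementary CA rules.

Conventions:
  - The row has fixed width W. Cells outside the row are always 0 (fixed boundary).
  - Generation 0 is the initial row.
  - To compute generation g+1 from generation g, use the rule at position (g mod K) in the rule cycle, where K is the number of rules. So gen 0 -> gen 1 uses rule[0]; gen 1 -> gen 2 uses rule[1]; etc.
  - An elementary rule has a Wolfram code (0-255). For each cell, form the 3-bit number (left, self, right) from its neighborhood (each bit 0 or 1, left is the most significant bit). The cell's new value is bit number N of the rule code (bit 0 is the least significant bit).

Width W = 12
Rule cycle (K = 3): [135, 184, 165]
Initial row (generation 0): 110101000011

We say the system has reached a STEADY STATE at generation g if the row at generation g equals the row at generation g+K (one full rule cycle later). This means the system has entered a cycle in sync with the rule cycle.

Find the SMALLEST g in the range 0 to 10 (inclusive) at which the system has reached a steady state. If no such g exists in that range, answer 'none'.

Gen 0: 110101000011
Gen 1 (rule 135): 000101011100
Gen 2 (rule 184): 000010111010
Gen 3 (rule 165): 111011010110
Gen 4 (rule 135): 010000010000
Gen 5 (rule 184): 001000001000
Gen 6 (rule 165): 101011101011
Gen 7 (rule 135): 101001001000
Gen 8 (rule 184): 010100100100
Gen 9 (rule 165): 011100100101
Gen 10 (rule 135): 101001101101
Gen 11 (rule 184): 010101011010
Gen 12 (rule 165): 011111100110
Gen 13 (rule 135): 101111001000

Answer: none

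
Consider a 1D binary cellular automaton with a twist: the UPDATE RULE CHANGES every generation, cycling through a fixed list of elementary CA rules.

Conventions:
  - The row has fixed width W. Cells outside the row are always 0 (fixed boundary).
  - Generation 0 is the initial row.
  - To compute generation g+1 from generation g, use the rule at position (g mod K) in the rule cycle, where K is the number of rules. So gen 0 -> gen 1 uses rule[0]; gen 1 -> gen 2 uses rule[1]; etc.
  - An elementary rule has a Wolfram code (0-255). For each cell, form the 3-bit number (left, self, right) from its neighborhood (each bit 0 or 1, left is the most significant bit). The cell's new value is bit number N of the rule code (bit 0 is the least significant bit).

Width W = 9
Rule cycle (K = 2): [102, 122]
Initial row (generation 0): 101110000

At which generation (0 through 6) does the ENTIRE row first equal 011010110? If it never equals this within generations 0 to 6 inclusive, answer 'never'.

Answer: never

Derivation:
Gen 0: 101110000
Gen 1 (rule 102): 110010000
Gen 2 (rule 122): 111101000
Gen 3 (rule 102): 000111000
Gen 4 (rule 122): 001101100
Gen 5 (rule 102): 010110100
Gen 6 (rule 122): 101111010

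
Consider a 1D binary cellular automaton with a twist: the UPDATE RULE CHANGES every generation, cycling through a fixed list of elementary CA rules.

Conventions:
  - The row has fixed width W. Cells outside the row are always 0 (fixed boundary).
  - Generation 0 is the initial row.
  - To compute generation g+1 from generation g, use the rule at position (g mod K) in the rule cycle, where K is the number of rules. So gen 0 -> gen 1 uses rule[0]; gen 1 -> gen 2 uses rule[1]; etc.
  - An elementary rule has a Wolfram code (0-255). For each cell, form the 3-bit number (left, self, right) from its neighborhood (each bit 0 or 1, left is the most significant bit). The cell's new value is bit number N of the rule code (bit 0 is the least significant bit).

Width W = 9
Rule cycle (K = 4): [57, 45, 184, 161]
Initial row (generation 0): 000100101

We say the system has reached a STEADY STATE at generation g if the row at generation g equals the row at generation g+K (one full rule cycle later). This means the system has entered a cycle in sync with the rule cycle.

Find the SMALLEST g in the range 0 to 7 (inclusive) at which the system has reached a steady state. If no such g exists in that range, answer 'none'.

Answer: none

Derivation:
Gen 0: 000100101
Gen 1 (rule 57): 110010010
Gen 2 (rule 45): 100010010
Gen 3 (rule 184): 010001001
Gen 4 (rule 161): 000100000
Gen 5 (rule 57): 110011111
Gen 6 (rule 45): 100010000
Gen 7 (rule 184): 010001000
Gen 8 (rule 161): 000100011
Gen 9 (rule 57): 110011010
Gen 10 (rule 45): 100010110
Gen 11 (rule 184): 010001101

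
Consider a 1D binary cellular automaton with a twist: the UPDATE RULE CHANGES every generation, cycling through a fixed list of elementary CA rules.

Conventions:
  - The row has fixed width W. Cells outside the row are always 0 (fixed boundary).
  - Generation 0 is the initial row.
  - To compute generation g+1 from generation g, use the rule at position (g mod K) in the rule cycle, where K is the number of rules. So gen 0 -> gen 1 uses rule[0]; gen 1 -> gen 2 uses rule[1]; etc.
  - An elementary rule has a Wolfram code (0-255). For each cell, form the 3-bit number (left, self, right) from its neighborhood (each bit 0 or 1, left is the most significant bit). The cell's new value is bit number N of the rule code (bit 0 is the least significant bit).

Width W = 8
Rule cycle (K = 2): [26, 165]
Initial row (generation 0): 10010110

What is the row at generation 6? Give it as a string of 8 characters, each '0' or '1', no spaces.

Gen 0: 10010110
Gen 1 (rule 26): 01100101
Gen 2 (rule 165): 00000111
Gen 3 (rule 26): 00001100
Gen 4 (rule 165): 11100001
Gen 5 (rule 26): 10010010
Gen 6 (rule 165): 10010010

Answer: 10010010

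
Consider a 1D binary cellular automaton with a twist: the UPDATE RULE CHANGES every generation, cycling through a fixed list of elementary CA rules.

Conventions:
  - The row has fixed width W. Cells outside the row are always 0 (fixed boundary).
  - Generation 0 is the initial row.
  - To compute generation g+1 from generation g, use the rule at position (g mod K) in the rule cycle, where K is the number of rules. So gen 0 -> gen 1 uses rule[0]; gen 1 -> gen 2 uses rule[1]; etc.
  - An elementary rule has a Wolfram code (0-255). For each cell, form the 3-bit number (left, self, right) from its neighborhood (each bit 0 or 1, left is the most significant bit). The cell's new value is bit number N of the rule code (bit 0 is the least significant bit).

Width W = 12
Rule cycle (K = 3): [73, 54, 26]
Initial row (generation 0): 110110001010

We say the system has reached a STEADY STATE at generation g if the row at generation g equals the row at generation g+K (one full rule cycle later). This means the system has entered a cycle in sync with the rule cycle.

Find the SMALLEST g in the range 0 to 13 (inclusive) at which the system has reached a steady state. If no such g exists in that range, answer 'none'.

Answer: 7

Derivation:
Gen 0: 110110001010
Gen 1 (rule 73): 110110100000
Gen 2 (rule 54): 001001110000
Gen 3 (rule 26): 010111001000
Gen 4 (rule 73): 000101000011
Gen 5 (rule 54): 001111100100
Gen 6 (rule 26): 011000011010
Gen 7 (rule 73): 011011011000
Gen 8 (rule 54): 100100100100
Gen 9 (rule 26): 011011011010
Gen 10 (rule 73): 011011011000
Gen 11 (rule 54): 100100100100
Gen 12 (rule 26): 011011011010
Gen 13 (rule 73): 011011011000
Gen 14 (rule 54): 100100100100
Gen 15 (rule 26): 011011011010
Gen 16 (rule 73): 011011011000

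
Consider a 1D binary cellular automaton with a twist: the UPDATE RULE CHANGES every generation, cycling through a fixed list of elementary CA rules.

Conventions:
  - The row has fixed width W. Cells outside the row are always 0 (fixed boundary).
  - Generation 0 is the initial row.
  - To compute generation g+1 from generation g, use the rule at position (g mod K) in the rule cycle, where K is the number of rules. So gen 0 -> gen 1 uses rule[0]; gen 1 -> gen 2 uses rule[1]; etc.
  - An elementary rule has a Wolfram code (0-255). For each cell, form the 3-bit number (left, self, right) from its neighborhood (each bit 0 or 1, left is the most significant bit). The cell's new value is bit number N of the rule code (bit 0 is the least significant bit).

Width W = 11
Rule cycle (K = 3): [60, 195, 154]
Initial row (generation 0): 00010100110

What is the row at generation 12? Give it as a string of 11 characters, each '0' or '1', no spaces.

Answer: 01110010110

Derivation:
Gen 0: 00010100110
Gen 1 (rule 60): 00011110101
Gen 2 (rule 195): 11101110000
Gen 3 (rule 154): 11001101000
Gen 4 (rule 60): 10101011100
Gen 5 (rule 195): 00000001101
Gen 6 (rule 154): 00000011000
Gen 7 (rule 60): 00000010100
Gen 8 (rule 195): 11111100001
Gen 9 (rule 154): 11111010010
Gen 10 (rule 60): 10000111011
Gen 11 (rule 195): 00111011001
Gen 12 (rule 154): 01110010110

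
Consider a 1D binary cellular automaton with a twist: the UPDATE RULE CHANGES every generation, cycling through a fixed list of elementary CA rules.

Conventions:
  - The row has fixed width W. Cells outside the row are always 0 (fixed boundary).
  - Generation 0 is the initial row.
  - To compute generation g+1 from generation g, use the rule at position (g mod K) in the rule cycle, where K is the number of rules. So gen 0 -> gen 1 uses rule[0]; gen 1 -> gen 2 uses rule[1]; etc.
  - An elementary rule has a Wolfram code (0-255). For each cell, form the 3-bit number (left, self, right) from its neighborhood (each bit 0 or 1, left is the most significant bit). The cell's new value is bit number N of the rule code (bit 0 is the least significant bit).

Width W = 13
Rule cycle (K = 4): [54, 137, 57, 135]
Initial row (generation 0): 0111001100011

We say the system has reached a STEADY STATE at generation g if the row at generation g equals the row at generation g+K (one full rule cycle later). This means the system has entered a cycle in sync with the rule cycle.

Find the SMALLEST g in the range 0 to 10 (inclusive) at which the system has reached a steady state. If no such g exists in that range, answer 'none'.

Answer: none

Derivation:
Gen 0: 0111001100011
Gen 1 (rule 54): 1000110010100
Gen 2 (rule 137): 0010100000001
Gen 3 (rule 57): 1001011111100
Gen 4 (rule 135): 1011001111001
Gen 5 (rule 54): 1100110000111
Gen 6 (rule 137): 1000100110110
Gen 7 (rule 57): 0110010101101
Gen 8 (rule 135): 1000110100001
Gen 9 (rule 54): 1101001110011
Gen 10 (rule 137): 1000001100010
Gen 11 (rule 57): 0111101011001
Gen 12 (rule 135): 1011001000011
Gen 13 (rule 54): 1100111100100
Gen 14 (rule 137): 1000111000001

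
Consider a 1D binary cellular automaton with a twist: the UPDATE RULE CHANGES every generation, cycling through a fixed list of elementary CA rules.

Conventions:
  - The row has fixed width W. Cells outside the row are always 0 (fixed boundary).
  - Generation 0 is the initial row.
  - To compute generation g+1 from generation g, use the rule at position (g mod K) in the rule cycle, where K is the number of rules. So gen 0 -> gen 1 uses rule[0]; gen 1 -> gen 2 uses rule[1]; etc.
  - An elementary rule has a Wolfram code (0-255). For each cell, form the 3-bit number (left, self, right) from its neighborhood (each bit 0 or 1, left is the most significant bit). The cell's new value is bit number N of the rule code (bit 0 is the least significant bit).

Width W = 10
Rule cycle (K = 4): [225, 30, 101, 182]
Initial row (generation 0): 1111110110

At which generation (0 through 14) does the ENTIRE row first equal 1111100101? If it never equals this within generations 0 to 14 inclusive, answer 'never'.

Gen 0: 1111110110
Gen 1 (rule 225): 0111111010
Gen 2 (rule 30): 1100000011
Gen 3 (rule 101): 0101111001
Gen 4 (rule 182): 1110110111
Gen 5 (rule 225): 0111011011
Gen 6 (rule 30): 1100010010
Gen 7 (rule 101): 0101010010
Gen 8 (rule 182): 1111111111
Gen 9 (rule 225): 0111111111
Gen 10 (rule 30): 1100000000
Gen 11 (rule 101): 0101111111
Gen 12 (rule 182): 1110111110
Gen 13 (rule 225): 0111011110
Gen 14 (rule 30): 1100010001

Answer: never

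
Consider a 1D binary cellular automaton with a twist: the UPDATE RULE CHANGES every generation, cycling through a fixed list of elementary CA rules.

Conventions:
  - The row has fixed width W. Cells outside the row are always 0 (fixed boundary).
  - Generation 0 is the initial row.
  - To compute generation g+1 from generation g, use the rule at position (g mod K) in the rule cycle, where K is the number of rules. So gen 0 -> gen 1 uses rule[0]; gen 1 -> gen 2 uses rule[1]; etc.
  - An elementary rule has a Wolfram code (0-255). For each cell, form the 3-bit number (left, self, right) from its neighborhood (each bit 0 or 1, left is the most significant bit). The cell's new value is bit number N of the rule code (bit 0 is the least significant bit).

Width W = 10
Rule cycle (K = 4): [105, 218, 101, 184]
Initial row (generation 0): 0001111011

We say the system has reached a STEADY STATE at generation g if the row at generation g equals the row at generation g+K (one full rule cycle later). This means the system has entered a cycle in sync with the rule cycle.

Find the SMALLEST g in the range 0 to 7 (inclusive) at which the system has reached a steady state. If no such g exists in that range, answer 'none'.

Gen 0: 0001111011
Gen 1 (rule 105): 1101001111
Gen 2 (rule 218): 1100111111
Gen 3 (rule 101): 0100000001
Gen 4 (rule 184): 0010000000
Gen 5 (rule 105): 1000111111
Gen 6 (rule 218): 0101111111
Gen 7 (rule 101): 0110000001
Gen 8 (rule 184): 0101000000
Gen 9 (rule 105): 0010011111
Gen 10 (rule 218): 0101111111
Gen 11 (rule 101): 0110000001

Answer: 6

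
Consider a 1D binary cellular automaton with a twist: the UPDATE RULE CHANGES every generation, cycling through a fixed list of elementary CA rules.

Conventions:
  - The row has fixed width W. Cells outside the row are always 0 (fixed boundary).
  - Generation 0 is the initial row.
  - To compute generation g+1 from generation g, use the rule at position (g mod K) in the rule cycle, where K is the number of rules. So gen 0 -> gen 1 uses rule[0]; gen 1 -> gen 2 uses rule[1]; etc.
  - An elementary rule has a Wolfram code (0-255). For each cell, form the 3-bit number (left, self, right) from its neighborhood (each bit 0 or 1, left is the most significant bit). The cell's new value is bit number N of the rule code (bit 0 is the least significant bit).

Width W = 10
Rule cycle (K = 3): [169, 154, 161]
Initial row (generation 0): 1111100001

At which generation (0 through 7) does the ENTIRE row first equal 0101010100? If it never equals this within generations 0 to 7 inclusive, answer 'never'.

Gen 0: 1111100001
Gen 1 (rule 169): 1111001100
Gen 2 (rule 154): 1110111010
Gen 3 (rule 161): 0101010100
Gen 4 (rule 169): 0010101001
Gen 5 (rule 154): 0100000110
Gen 6 (rule 161): 0001110000
Gen 7 (rule 169): 1101100111

Answer: 3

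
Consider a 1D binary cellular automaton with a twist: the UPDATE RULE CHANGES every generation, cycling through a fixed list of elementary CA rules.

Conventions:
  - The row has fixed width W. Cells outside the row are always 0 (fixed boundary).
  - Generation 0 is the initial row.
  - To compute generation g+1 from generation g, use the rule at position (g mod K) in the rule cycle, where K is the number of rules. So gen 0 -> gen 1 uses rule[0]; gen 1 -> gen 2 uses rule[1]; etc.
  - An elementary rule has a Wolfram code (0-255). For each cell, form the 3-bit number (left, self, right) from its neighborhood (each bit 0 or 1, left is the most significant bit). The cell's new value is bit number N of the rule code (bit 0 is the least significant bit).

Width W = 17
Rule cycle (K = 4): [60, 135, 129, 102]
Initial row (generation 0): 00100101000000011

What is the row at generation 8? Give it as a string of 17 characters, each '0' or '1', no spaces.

Answer: 00000001101100101

Derivation:
Gen 0: 00100101000000011
Gen 1 (rule 60): 00110111100000010
Gen 2 (rule 135): 11000011001111110
Gen 3 (rule 129): 00011000000111100
Gen 4 (rule 102): 00101000001000100
Gen 5 (rule 60): 00111100001100110
Gen 6 (rule 135): 11011001110001000
Gen 7 (rule 129): 00000000100100011
Gen 8 (rule 102): 00000001101100101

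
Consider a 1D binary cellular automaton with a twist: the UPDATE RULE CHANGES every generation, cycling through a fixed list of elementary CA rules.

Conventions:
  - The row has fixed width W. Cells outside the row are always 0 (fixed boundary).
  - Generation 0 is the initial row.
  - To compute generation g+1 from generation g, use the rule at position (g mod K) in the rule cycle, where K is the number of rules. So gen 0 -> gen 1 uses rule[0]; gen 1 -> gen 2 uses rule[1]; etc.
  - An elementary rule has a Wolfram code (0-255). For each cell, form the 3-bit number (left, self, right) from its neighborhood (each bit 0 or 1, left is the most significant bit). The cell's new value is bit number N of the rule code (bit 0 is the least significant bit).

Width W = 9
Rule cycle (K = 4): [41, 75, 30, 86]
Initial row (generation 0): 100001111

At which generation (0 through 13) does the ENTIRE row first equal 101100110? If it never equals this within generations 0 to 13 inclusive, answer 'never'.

Gen 0: 100001111
Gen 1 (rule 41): 001101000
Gen 2 (rule 75): 111100011
Gen 3 (rule 30): 100010110
Gen 4 (rule 86): 110110011
Gen 5 (rule 41): 101100010
Gen 6 (rule 75): 001101100
Gen 7 (rule 30): 011001010
Gen 8 (rule 86): 101111011
Gen 9 (rule 41): 011000110
Gen 10 (rule 75): 111011110
Gen 11 (rule 30): 100010001
Gen 12 (rule 86): 110111011
Gen 13 (rule 41): 101100110

Answer: 13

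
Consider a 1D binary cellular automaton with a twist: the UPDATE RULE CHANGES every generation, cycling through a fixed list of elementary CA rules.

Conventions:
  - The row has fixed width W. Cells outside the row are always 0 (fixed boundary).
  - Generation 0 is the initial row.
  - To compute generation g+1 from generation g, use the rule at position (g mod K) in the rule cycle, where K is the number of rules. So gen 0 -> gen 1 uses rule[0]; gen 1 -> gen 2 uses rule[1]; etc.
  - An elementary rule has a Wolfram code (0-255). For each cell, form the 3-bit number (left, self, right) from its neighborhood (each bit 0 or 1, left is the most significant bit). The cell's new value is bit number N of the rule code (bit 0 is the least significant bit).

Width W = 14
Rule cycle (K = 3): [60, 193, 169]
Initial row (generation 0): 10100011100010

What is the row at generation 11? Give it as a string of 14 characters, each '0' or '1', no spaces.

Gen 0: 10100011100010
Gen 1 (rule 60): 11110010010011
Gen 2 (rule 193): 01110000000001
Gen 3 (rule 169): 01100111111100
Gen 4 (rule 60): 01010100000010
Gen 5 (rule 193): 00000001111000
Gen 6 (rule 169): 11111101110011
Gen 7 (rule 60): 10000011001010
Gen 8 (rule 193): 00111001000000
Gen 9 (rule 169): 10110000011111
Gen 10 (rule 60): 11101000010000
Gen 11 (rule 193): 01100011000111

Answer: 01100011000111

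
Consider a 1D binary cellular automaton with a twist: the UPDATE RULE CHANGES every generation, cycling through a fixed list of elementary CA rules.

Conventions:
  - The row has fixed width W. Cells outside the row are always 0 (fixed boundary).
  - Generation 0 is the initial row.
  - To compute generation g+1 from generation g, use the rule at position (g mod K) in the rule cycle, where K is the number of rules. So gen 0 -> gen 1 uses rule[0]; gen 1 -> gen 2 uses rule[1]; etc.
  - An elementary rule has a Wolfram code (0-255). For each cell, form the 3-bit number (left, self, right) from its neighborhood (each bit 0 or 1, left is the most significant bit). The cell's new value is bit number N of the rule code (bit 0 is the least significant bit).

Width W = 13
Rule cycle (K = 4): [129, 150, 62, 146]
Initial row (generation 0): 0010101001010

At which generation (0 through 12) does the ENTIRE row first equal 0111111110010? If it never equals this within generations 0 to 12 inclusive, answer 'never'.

Answer: 11

Derivation:
Gen 0: 0010101001010
Gen 1 (rule 129): 1000000000000
Gen 2 (rule 150): 1100000000000
Gen 3 (rule 62): 1010000000000
Gen 4 (rule 146): 0001000000000
Gen 5 (rule 129): 1100011111111
Gen 6 (rule 150): 0010101111110
Gen 7 (rule 62): 0111111000001
Gen 8 (rule 146): 1011110100010
Gen 9 (rule 129): 0001100001000
Gen 10 (rule 150): 0010010011100
Gen 11 (rule 62): 0111111110010
Gen 12 (rule 146): 1011111101101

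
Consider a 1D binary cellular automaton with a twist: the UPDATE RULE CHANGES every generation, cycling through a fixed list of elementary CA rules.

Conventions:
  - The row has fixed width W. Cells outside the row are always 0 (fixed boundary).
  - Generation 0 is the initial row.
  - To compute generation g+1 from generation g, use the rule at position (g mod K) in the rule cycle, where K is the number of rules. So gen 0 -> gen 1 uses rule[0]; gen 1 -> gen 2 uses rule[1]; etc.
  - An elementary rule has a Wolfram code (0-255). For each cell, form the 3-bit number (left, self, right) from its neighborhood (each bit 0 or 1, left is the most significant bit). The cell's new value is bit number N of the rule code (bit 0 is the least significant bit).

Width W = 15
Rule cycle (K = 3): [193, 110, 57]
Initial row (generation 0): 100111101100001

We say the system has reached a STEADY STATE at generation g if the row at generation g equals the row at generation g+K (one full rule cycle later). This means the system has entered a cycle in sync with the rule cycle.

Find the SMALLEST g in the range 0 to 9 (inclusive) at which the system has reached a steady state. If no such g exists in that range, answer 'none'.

Gen 0: 100111101100001
Gen 1 (rule 193): 000011100101100
Gen 2 (rule 110): 000110101111100
Gen 3 (rule 57): 110101011000011
Gen 4 (rule 193): 010000001011001
Gen 5 (rule 110): 110000011111011
Gen 6 (rule 57): 101111010000110
Gen 7 (rule 193): 000111000110010
Gen 8 (rule 110): 001101001110110
Gen 9 (rule 57): 101010101001101
Gen 10 (rule 193): 000000000000100
Gen 11 (rule 110): 000000000001100
Gen 12 (rule 57): 111111111101011

Answer: none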